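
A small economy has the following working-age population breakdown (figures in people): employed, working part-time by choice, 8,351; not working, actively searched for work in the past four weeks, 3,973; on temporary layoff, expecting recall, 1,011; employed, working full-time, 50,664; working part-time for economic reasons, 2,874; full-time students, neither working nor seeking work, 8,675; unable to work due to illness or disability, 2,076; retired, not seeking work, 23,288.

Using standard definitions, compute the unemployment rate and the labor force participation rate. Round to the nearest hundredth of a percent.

Unemployment rate ≈ 7.45%; labor force participation rate ≈ 66.27%.

Employed = 8,351 + 50,664 + 2,874 = 61,889 (anyone who worked, including part-time for economic reasons, counts as employed).
Unemployed = 3,973 + 1,011 = 4,984 (jobless and actively searching, or on temporary layoff).
Labor force = 61,889 + 4,984 = 66,873.
Not in labor force = 8,675 + 2,076 + 23,288 = 34,039 (those not working and not actively searching are outside the labor force).
Civilian working-age population = 66,873 + 34,039 = 100,912.
Unemployment rate = 4,984 / 66,873 = 7.45%.
Labor force participation rate = 66,873 / 100,912 = 66.27%.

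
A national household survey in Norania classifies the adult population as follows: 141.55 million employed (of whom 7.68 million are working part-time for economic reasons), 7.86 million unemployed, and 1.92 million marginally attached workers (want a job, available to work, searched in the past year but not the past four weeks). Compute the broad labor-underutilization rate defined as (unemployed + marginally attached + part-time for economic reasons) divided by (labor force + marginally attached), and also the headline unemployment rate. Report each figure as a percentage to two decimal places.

Labor force = 141.55 + 7.86 = 149.41 million.
Numerator = 7.86 + 1.92 + 7.68 = 17.46 million.
Denominator = 149.41 + 1.92 = 151.33 million.
Broad rate = 17.46 / 151.33 = 11.54%.
Headline unemployment rate = 7.86 / 149.41 = 5.26%.

Broad underutilization rate ≈ 11.54%; headline unemployment rate ≈ 5.26%.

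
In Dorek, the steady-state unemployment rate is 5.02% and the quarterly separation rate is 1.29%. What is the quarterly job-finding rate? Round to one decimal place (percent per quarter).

From u* = s/(s+f): f = s·(1−u)/u.
f = 1.29 × (1 − 0.0502) / 0.0502 = 1.2252 / 0.0502 ≈ 24.4% per quarter.

Job-finding rate ≈ 24.4% per quarter.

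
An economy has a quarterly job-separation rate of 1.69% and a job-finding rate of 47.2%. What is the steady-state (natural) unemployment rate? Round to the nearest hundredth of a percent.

Steady-state unemployment rate ≈ 3.46%.

At steady state the flows balance: s·E = f·U, so U/(E+U) = s/(s+f).
u* = 1.69 / (1.69 + 47.2) = 1.69 / 48.89 = 3.46%.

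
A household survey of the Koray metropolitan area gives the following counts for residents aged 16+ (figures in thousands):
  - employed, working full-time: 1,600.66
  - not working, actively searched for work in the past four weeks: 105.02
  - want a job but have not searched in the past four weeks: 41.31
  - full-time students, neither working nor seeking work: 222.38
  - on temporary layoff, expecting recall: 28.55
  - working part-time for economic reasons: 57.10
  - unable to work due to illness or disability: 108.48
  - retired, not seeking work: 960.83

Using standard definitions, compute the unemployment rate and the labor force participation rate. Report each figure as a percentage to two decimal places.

Employed = 1,600.66 + 57.10 = 1,657.76 thousand (anyone who worked, including part-time for economic reasons, counts as employed).
Unemployed = 105.02 + 28.55 = 133.57 thousand (jobless and actively searching, or on temporary layoff).
Labor force = 1,657.76 + 133.57 = 1,791.33 thousand.
Not in labor force = 41.31 + 222.38 + 108.48 + 960.83 = 1,333.00 thousand (those not working and not actively searching are outside the labor force — including those who want a job but have given up searching).
Civilian working-age population = 1,791.33 + 1,333.00 = 3,124.33 thousand.
Unemployment rate = 133.57 / 1,791.33 = 7.46%.
Labor force participation rate = 1,791.33 / 3,124.33 = 57.33%.

Unemployment rate ≈ 7.46%; labor force participation rate ≈ 57.33%.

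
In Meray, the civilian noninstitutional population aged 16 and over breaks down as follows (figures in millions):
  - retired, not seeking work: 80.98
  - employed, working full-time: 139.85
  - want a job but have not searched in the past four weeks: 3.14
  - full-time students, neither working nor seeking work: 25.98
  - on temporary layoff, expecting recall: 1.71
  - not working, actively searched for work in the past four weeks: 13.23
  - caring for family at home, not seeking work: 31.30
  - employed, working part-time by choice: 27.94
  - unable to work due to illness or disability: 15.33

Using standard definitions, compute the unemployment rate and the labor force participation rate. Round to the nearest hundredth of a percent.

Unemployment rate ≈ 8.18%; labor force participation rate ≈ 53.83%.

Employed = 139.85 + 27.94 = 167.79 million.
Unemployed = 1.71 + 13.23 = 14.94 million (jobless and actively searching, or on temporary layoff).
Labor force = 167.79 + 14.94 = 182.73 million.
Not in labor force = 80.98 + 3.14 + 25.98 + 31.30 + 15.33 = 156.73 million (those not working and not actively searching are outside the labor force — including those who want a job but have given up searching).
Civilian working-age population = 182.73 + 156.73 = 339.46 million.
Unemployment rate = 14.94 / 182.73 = 8.18%.
Labor force participation rate = 182.73 / 339.46 = 53.83%.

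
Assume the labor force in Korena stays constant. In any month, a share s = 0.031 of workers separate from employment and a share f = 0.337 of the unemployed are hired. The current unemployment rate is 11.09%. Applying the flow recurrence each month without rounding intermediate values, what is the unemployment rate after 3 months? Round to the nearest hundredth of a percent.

With a fixed labor force, u_{t+1} = u_t + s·(1−u_t) − f·u_t = u_t·(1−s−f) + s.
Here 1−s−f = 0.632 and s = 0.031.
u_1 = 0.110900 × 0.632 + 0.031 = 0.101089.
u_2 = 0.101089 × 0.632 + 0.031 = 0.094888.
u_3 = 0.094888 × 0.632 + 0.031 = 0.090969.

Unemployment rate after three months ≈ 9.10%.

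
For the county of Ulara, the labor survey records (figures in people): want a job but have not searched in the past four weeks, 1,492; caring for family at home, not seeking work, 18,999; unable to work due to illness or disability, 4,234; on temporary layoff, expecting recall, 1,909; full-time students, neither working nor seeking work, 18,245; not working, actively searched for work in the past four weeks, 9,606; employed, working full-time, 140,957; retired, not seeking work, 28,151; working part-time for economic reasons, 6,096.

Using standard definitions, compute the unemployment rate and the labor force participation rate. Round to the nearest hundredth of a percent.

Employed = 140,957 + 6,096 = 147,053 (anyone who worked, including part-time for economic reasons, counts as employed).
Unemployed = 1,909 + 9,606 = 11,515 (jobless and actively searching, or on temporary layoff).
Labor force = 147,053 + 11,515 = 158,568.
Not in labor force = 1,492 + 18,999 + 4,234 + 18,245 + 28,151 = 71,121 (those not working and not actively searching are outside the labor force — including those who want a job but have given up searching).
Civilian working-age population = 158,568 + 71,121 = 229,689.
Unemployment rate = 11,515 / 158,568 = 7.26%.
Labor force participation rate = 158,568 / 229,689 = 69.04%.

Unemployment rate ≈ 7.26%; labor force participation rate ≈ 69.04%.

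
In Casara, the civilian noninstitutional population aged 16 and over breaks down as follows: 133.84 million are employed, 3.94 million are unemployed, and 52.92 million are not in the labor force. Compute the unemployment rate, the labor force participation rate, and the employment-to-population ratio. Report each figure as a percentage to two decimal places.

Unemployment rate ≈ 2.86%; labor force participation rate ≈ 72.25%; employment-population ratio ≈ 70.18%.

Labor force = employed + unemployed = 133.84 + 3.94 = 137.78 million.
Working-age population = 137.78 + 52.92 = 190.70 million.
Unemployment rate = 3.94 / 137.78 = 2.86%.
Labor force participation rate = 137.78 / 190.70 = 72.25%.
Employment-population ratio = 133.84 / 190.70 = 70.18%.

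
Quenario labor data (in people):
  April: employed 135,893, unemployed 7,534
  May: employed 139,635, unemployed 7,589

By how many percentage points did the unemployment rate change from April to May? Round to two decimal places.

The unemployment rate changed by −0.10 percentage points.

April: labor force = 135,893 + 7,534 = 143,427; u = 7,534/143,427 = 5.25%.
May: labor force = 139,635 + 7,589 = 147,224; u = 7,589/147,224 = 5.15%.
Change = 5.15% − 5.25% = −0.10 pp.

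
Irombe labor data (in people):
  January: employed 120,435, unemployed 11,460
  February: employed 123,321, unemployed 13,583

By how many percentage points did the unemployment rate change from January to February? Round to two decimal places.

The unemployment rate changed by +1.23 percentage points.

January: labor force = 120,435 + 11,460 = 131,895; u = 11,460/131,895 = 8.69%.
February: labor force = 123,321 + 13,583 = 136,904; u = 13,583/136,904 = 9.92%.
Change = 9.92% − 8.69% = +1.23 pp.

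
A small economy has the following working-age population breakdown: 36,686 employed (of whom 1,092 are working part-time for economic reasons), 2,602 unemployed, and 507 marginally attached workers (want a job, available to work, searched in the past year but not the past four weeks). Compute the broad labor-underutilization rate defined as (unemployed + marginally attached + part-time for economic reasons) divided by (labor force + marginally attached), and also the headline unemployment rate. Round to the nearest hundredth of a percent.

Labor force = 36,686 + 2,602 = 39,288.
Numerator = 2,602 + 507 + 1,092 = 4,201.
Denominator = 39,288 + 507 = 39,795.
Broad rate = 4,201 / 39,795 = 10.56%.
Headline unemployment rate = 2,602 / 39,288 = 6.62%.

Broad underutilization rate ≈ 10.56%; headline unemployment rate ≈ 6.62%.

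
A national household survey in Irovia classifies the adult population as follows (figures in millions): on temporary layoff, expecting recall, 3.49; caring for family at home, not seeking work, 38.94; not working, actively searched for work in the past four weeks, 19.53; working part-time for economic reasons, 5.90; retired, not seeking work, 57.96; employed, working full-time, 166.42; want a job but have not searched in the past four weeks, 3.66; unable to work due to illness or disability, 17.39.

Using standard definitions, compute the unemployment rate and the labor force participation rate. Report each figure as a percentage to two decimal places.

Unemployment rate ≈ 11.78%; labor force participation rate ≈ 62.35%.

Employed = 5.90 + 166.42 = 172.32 million (anyone who worked, including part-time for economic reasons, counts as employed).
Unemployed = 3.49 + 19.53 = 23.02 million (jobless and actively searching, or on temporary layoff).
Labor force = 172.32 + 23.02 = 195.34 million.
Not in labor force = 38.94 + 57.96 + 3.66 + 17.39 = 117.95 million (those not working and not actively searching are outside the labor force — including those who want a job but have given up searching).
Civilian working-age population = 195.34 + 117.95 = 313.29 million.
Unemployment rate = 23.02 / 195.34 = 11.78%.
Labor force participation rate = 195.34 / 313.29 = 62.35%.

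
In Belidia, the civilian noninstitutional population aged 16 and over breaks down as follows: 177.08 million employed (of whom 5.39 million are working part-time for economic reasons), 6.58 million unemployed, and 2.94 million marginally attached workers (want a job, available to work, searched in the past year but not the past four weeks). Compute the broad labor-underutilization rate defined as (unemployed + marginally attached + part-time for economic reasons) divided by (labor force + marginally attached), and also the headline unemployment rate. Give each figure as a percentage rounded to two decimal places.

Labor force = 177.08 + 6.58 = 183.66 million.
Numerator = 6.58 + 2.94 + 5.39 = 14.91 million.
Denominator = 183.66 + 2.94 = 186.60 million.
Broad rate = 14.91 / 186.60 = 7.99%.
Headline unemployment rate = 6.58 / 183.66 = 3.58%.

Broad underutilization rate ≈ 7.99%; headline unemployment rate ≈ 3.58%.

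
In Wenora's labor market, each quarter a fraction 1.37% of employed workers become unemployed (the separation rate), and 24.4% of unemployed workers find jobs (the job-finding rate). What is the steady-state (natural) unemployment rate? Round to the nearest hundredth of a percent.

At steady state the flows balance: s·E = f·U, so U/(E+U) = s/(s+f).
u* = 1.37 / (1.37 + 24.4) = 1.37 / 25.77 = 5.32%.

Steady-state unemployment rate ≈ 5.32%.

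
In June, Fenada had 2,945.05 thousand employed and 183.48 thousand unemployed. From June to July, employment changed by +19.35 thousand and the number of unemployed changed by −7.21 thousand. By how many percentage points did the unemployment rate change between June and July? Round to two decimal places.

June: labor force = 2,945.05 + 183.48 = 3,128.53; u = 183.48/3,128.53 = 5.86%.
July: labor force = 2,964.40 + 176.27 = 3,140.67; u = 176.27/3,140.67 = 5.61%.
Change = 5.61% − 5.86% = −0.25 pp.

The unemployment rate changed by −0.25 percentage points.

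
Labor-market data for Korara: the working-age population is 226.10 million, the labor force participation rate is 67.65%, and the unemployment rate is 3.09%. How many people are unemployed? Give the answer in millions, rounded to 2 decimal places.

About 4.73 million are unemployed.

Labor force = 0.6765 × 226.10 = 152.96 million.
Unemployed = 0.0309 × 152.96 ≈ 4.73 million.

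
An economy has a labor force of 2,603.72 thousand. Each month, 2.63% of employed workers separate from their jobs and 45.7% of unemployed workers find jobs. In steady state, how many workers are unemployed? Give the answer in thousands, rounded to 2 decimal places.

About 141.69 thousand are unemployed in steady state.

Steady-state unemployment rate u* = s/(s+f) = 2.63/(2.63+45.7) = 0.054418.
Unemployed = u* × labor force = 0.054418 × 2,603.72 ≈ 141.69 thousand.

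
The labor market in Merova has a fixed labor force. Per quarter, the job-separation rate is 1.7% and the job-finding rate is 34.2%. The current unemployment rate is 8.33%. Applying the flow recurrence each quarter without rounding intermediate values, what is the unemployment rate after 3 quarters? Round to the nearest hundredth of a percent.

With a fixed labor force, u_{t+1} = u_t + s·(1−u_t) − f·u_t = u_t·(1−s−f) + s.
Here 1−s−f = 0.641 and s = 0.017.
u_1 = 0.083300 × 0.641 + 0.017 = 0.070395.
u_2 = 0.070395 × 0.641 + 0.017 = 0.062123.
u_3 = 0.062123 × 0.641 + 0.017 = 0.056821.

Unemployment rate after three quarters ≈ 5.68%.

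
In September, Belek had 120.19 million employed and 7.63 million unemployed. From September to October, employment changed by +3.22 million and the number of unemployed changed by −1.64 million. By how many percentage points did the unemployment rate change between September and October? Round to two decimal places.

The unemployment rate changed by −1.34 percentage points.

September: labor force = 120.19 + 7.63 = 127.82; u = 7.63/127.82 = 5.97%.
October: labor force = 123.41 + 5.99 = 129.40; u = 5.99/129.40 = 4.63%.
Change = 4.63% − 5.97% = −1.34 pp.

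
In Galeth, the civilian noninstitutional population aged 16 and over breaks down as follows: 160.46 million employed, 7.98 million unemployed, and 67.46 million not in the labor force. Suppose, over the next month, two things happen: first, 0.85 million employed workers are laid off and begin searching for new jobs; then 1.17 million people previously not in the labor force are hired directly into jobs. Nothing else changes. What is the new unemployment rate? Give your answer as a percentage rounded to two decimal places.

Initially, labor force = 160.46 + 7.98 = 168.44 million, so u = 7.98/168.44 = 4.74%.
After the first change, employed falls and unemployed rises by 0.85; labor force unchanged → E = 159.61, U = 8.83, labor force = 168.44 million.
After the second change, employed and labor force both rise by 1.17; unemployed unchanged → E = 160.78, U = 8.83, labor force = 169.61 million.
New unemployment rate = 8.83 / 169.61 = 5.21%.

New unemployment rate ≈ 5.21%.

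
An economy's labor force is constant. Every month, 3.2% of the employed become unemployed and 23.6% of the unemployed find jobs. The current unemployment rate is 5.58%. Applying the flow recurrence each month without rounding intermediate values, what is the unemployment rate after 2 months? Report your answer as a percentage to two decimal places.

Unemployment rate after two months ≈ 8.53%.

With a fixed labor force, u_{t+1} = u_t + s·(1−u_t) − f·u_t = u_t·(1−s−f) + s.
Here 1−s−f = 0.732 and s = 0.032.
u_1 = 0.055800 × 0.732 + 0.032 = 0.072846.
u_2 = 0.072846 × 0.732 + 0.032 = 0.085323.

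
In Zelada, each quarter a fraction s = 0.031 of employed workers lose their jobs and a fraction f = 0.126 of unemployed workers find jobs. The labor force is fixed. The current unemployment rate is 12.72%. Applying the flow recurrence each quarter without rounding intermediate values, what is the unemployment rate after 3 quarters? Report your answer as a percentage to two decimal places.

Unemployment rate after three quarters ≈ 15.54%.

With a fixed labor force, u_{t+1} = u_t + s·(1−u_t) − f·u_t = u_t·(1−s−f) + s.
Here 1−s−f = 0.843 and s = 0.031.
u_1 = 0.127200 × 0.843 + 0.031 = 0.138230.
u_2 = 0.138230 × 0.843 + 0.031 = 0.147528.
u_3 = 0.147528 × 0.843 + 0.031 = 0.155366.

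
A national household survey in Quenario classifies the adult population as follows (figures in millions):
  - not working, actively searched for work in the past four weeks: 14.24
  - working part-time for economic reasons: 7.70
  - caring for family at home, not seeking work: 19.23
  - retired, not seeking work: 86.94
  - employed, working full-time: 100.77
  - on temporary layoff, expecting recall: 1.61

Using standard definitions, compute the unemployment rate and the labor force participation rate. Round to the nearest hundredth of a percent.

Unemployment rate ≈ 12.75%; labor force participation rate ≈ 53.94%.

Employed = 7.70 + 100.77 = 108.47 million (anyone who worked, including part-time for economic reasons, counts as employed).
Unemployed = 14.24 + 1.61 = 15.85 million (jobless and actively searching, or on temporary layoff).
Labor force = 108.47 + 15.85 = 124.32 million.
Not in labor force = 19.23 + 86.94 = 106.17 million (those not working and not actively searching are outside the labor force).
Civilian working-age population = 124.32 + 106.17 = 230.49 million.
Unemployment rate = 15.85 / 124.32 = 12.75%.
Labor force participation rate = 124.32 / 230.49 = 53.94%.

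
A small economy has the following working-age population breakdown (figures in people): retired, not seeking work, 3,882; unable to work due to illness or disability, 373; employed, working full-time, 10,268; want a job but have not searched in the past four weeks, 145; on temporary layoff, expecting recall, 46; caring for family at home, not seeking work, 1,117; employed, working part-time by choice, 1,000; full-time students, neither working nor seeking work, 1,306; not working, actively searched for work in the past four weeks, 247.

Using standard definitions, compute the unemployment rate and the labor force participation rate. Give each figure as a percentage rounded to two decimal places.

Employed = 10,268 + 1,000 = 11,268.
Unemployed = 46 + 247 = 293 (jobless and actively searching, or on temporary layoff).
Labor force = 11,268 + 293 = 11,561.
Not in labor force = 3,882 + 373 + 145 + 1,117 + 1,306 = 6,823 (those not working and not actively searching are outside the labor force — including those who want a job but have given up searching).
Civilian working-age population = 11,561 + 6,823 = 18,384.
Unemployment rate = 293 / 11,561 = 2.53%.
Labor force participation rate = 11,561 / 18,384 = 62.89%.

Unemployment rate ≈ 2.53%; labor force participation rate ≈ 62.89%.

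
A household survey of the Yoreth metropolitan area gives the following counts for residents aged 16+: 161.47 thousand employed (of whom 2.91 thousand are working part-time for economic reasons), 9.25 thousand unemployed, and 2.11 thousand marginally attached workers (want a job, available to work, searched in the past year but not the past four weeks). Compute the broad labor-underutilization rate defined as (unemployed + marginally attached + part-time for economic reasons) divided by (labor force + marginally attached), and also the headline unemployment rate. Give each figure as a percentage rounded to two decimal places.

Labor force = 161.47 + 9.25 = 170.72 thousand.
Numerator = 9.25 + 2.11 + 2.91 = 14.27 thousand.
Denominator = 170.72 + 2.11 = 172.83 thousand.
Broad rate = 14.27 / 172.83 = 8.26%.
Headline unemployment rate = 9.25 / 170.72 = 5.42%.

Broad underutilization rate ≈ 8.26%; headline unemployment rate ≈ 5.42%.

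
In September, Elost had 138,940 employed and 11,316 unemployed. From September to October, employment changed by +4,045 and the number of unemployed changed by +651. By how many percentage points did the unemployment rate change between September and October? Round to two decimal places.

September: labor force = 138,940 + 11,316 = 150,256; u = 11,316/150,256 = 7.53%.
October: labor force = 142,985 + 11,967 = 154,952; u = 11,967/154,952 = 7.72%.
Change = 7.72% − 7.53% = +0.19 pp.

The unemployment rate changed by +0.19 percentage points.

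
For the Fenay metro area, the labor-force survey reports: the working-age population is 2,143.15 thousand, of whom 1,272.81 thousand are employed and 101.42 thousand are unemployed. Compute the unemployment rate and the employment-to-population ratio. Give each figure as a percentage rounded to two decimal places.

Labor force = employed + unemployed = 1,272.81 + 101.42 = 1,374.23 thousand.
Unemployment rate = 101.42 / 1,374.23 = 7.38%.
Employment-population ratio = 1,272.81 / 2,143.15 = 59.39%.

Unemployment rate ≈ 7.38%; employment-population ratio ≈ 59.39%.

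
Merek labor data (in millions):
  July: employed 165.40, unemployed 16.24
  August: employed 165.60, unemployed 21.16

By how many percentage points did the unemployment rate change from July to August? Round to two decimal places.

The unemployment rate changed by +2.39 percentage points.

July: labor force = 165.40 + 16.24 = 181.64; u = 16.24/181.64 = 8.94%.
August: labor force = 165.60 + 21.16 = 186.76; u = 21.16/186.76 = 11.33%.
Change = 11.33% − 8.94% = +2.39 pp.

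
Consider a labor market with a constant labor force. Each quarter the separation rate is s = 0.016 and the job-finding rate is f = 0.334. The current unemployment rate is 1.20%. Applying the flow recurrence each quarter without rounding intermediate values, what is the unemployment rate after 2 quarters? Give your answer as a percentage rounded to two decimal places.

Unemployment rate after two quarters ≈ 3.15%.

With a fixed labor force, u_{t+1} = u_t + s·(1−u_t) − f·u_t = u_t·(1−s−f) + s.
Here 1−s−f = 0.650 and s = 0.016.
u_1 = 0.012000 × 0.650 + 0.016 = 0.023800.
u_2 = 0.023800 × 0.650 + 0.016 = 0.031470.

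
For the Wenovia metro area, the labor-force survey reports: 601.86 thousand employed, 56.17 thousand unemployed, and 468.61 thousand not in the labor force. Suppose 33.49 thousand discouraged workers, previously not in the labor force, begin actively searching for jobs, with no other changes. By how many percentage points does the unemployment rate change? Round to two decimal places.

Initially, labor force = 601.86 + 56.17 = 658.03 thousand, so u = 56.17/658.03 = 8.54%.
After the change, unemployed and labor force both rise by 33.49 → E = 601.86, U = 89.66, labor force = 691.52 thousand.
New unemployment rate = 89.66 / 691.52 = 12.97%.
Change = 12.97% − 8.54% = +4.43 percentage points.

The unemployment rate changes by +4.43 percentage points.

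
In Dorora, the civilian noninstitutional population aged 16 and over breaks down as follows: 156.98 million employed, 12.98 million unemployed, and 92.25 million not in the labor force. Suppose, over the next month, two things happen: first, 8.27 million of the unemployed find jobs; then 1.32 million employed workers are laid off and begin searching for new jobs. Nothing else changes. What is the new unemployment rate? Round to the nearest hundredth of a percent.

New unemployment rate ≈ 3.55%.

Initially, labor force = 156.98 + 12.98 = 169.96 million, so u = 12.98/169.96 = 7.64%.
After the first change, unemployed falls and employed rises by 8.27; labor force unchanged → E = 165.25, U = 4.71, labor force = 169.96 million.
After the second change, employed falls and unemployed rises by 1.32; labor force unchanged → E = 163.93, U = 6.03, labor force = 169.96 million.
New unemployment rate = 6.03 / 169.96 = 3.55%.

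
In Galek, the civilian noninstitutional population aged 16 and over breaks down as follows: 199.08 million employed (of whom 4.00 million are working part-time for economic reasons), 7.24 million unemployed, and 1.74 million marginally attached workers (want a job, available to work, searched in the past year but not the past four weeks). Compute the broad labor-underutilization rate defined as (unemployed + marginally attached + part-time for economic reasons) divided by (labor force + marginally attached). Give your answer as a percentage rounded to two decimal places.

Broad underutilization rate ≈ 6.24%.

Labor force = 199.08 + 7.24 = 206.32 million.
Numerator = 7.24 + 1.74 + 4.00 = 12.98 million.
Denominator = 206.32 + 1.74 = 208.06 million.
Broad rate = 12.98 / 208.06 = 6.24%.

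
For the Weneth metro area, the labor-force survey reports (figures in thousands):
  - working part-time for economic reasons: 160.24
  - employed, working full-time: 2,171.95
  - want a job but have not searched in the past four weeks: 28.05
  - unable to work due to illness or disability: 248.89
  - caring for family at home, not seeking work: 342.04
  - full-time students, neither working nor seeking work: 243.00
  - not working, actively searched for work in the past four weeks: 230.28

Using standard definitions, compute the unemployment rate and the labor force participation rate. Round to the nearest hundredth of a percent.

Employed = 160.24 + 2,171.95 = 2,332.19 thousand (anyone who worked, including part-time for economic reasons, counts as employed).
Unemployed = 230.28 thousand.
Labor force = 2,332.19 + 230.28 = 2,562.47 thousand.
Not in labor force = 28.05 + 248.89 + 342.04 + 243.00 = 861.98 thousand (those not working and not actively searching are outside the labor force — including those who want a job but have given up searching).
Civilian working-age population = 2,562.47 + 861.98 = 3,424.45 thousand.
Unemployment rate = 230.28 / 2,562.47 = 8.99%.
Labor force participation rate = 2,562.47 / 3,424.45 = 74.83%.

Unemployment rate ≈ 8.99%; labor force participation rate ≈ 74.83%.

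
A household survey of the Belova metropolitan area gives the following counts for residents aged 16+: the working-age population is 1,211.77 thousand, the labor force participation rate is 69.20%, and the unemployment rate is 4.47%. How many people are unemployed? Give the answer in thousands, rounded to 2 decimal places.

About 37.48 thousand are unemployed.

Labor force = 0.6920 × 1,211.77 = 838.54 thousand.
Unemployed = 0.0447 × 838.54 ≈ 37.48 thousand.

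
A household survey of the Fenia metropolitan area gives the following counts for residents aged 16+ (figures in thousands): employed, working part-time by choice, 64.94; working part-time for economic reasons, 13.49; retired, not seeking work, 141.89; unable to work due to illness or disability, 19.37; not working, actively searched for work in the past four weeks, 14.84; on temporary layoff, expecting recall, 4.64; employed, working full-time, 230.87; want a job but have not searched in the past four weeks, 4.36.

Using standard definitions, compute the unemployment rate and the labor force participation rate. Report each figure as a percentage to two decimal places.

Employed = 64.94 + 13.49 + 230.87 = 309.30 thousand (anyone who worked, including part-time for economic reasons, counts as employed).
Unemployed = 14.84 + 4.64 = 19.48 thousand (jobless and actively searching, or on temporary layoff).
Labor force = 309.30 + 19.48 = 328.78 thousand.
Not in labor force = 141.89 + 19.37 + 4.36 = 165.62 thousand (those not working and not actively searching are outside the labor force — including those who want a job but have given up searching).
Civilian working-age population = 328.78 + 165.62 = 494.40 thousand.
Unemployment rate = 19.48 / 328.78 = 5.92%.
Labor force participation rate = 328.78 / 494.40 = 66.50%.

Unemployment rate ≈ 5.92%; labor force participation rate ≈ 66.50%.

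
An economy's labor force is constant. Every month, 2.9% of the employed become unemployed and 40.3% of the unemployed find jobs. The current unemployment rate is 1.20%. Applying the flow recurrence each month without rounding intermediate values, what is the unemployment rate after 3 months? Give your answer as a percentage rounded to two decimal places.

With a fixed labor force, u_{t+1} = u_t + s·(1−u_t) − f·u_t = u_t·(1−s−f) + s.
Here 1−s−f = 0.568 and s = 0.029.
u_1 = 0.012000 × 0.568 + 0.029 = 0.035816.
u_2 = 0.035816 × 0.568 + 0.029 = 0.049343.
u_3 = 0.049343 × 0.568 + 0.029 = 0.057027.

Unemployment rate after three months ≈ 5.70%.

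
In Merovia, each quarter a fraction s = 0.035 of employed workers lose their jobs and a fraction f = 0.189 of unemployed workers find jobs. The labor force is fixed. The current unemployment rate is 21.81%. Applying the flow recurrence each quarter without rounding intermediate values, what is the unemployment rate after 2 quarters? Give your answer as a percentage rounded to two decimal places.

Unemployment rate after two quarters ≈ 19.35%.

With a fixed labor force, u_{t+1} = u_t + s·(1−u_t) − f·u_t = u_t·(1−s−f) + s.
Here 1−s−f = 0.776 and s = 0.035.
u_1 = 0.218100 × 0.776 + 0.035 = 0.204246.
u_2 = 0.204246 × 0.776 + 0.035 = 0.193495.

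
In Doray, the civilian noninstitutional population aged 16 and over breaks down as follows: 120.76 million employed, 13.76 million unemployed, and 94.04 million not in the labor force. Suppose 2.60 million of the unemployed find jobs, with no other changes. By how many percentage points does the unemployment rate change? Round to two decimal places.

Initially, labor force = 120.76 + 13.76 = 134.52 million, so u = 13.76/134.52 = 10.23%.
After the change, unemployed falls and employed rises by 2.60; labor force unchanged → E = 123.36, U = 11.16, labor force = 134.52 million.
New unemployment rate = 11.16 / 134.52 = 8.30%.
Change = 8.30% − 10.23% = −1.93 percentage points.

The unemployment rate changes by −1.93 percentage points.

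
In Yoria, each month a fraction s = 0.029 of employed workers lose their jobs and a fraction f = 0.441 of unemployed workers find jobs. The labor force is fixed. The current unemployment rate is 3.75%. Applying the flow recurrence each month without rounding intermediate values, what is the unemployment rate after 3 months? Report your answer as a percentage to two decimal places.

With a fixed labor force, u_{t+1} = u_t + s·(1−u_t) − f·u_t = u_t·(1−s−f) + s.
Here 1−s−f = 0.530 and s = 0.029.
u_1 = 0.037500 × 0.530 + 0.029 = 0.048875.
u_2 = 0.048875 × 0.530 + 0.029 = 0.054904.
u_3 = 0.054904 × 0.530 + 0.029 = 0.058099.

Unemployment rate after three months ≈ 5.81%.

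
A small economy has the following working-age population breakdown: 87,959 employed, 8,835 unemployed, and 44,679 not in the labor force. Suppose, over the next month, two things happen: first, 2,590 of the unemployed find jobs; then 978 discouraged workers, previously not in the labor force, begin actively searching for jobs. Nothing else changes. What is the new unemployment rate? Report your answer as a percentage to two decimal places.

New unemployment rate ≈ 7.39%.

Initially, labor force = 87,959 + 8,835 = 96,794, so u = 8,835/96,794 = 9.13%.
After the first change, unemployed falls and employed rises by 2,590; labor force unchanged → E = 90,549, U = 6,245, labor force = 96,794.
After the second change, unemployed and labor force both rise by 978 → E = 90,549, U = 7,223, labor force = 97,772.
New unemployment rate = 7,223 / 97,772 = 7.39%.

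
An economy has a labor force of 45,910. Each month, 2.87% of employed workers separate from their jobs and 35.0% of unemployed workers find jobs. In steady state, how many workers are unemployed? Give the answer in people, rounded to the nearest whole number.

About 3,479 are unemployed in steady state.

Steady-state unemployment rate u* = s/(s+f) = 2.87/(2.87+35.0) = 0.075786.
Unemployed = u* × labor force = 0.075786 × 45,910 ≈ 3,479.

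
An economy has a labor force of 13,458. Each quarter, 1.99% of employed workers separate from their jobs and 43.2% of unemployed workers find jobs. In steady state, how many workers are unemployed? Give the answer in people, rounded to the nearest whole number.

About 593 are unemployed in steady state.

Steady-state unemployment rate u* = s/(s+f) = 1.99/(1.99+43.2) = 0.044036.
Unemployed = u* × labor force = 0.044036 × 13,458 ≈ 593.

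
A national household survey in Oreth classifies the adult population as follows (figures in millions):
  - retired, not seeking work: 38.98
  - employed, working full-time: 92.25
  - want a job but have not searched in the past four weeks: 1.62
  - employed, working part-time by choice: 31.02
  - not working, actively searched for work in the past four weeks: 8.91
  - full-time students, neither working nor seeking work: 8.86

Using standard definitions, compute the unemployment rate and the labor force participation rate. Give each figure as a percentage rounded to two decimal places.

Employed = 92.25 + 31.02 = 123.27 million.
Unemployed = 8.91 million.
Labor force = 123.27 + 8.91 = 132.18 million.
Not in labor force = 38.98 + 1.62 + 8.86 = 49.46 million (those not working and not actively searching are outside the labor force — including those who want a job but have given up searching).
Civilian working-age population = 132.18 + 49.46 = 181.64 million.
Unemployment rate = 8.91 / 132.18 = 6.74%.
Labor force participation rate = 132.18 / 181.64 = 72.77%.

Unemployment rate ≈ 6.74%; labor force participation rate ≈ 72.77%.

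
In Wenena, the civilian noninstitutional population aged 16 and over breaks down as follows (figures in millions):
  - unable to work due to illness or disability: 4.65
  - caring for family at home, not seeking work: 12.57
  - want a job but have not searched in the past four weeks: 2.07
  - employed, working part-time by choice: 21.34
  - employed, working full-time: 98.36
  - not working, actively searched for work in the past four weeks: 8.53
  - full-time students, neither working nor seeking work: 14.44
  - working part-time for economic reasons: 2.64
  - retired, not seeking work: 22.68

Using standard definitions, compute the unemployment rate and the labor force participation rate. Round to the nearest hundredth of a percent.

Unemployment rate ≈ 6.52%; labor force participation rate ≈ 69.88%.

Employed = 21.34 + 98.36 + 2.64 = 122.34 million (anyone who worked, including part-time for economic reasons, counts as employed).
Unemployed = 8.53 million.
Labor force = 122.34 + 8.53 = 130.87 million.
Not in labor force = 4.65 + 12.57 + 2.07 + 14.44 + 22.68 = 56.41 million (those not working and not actively searching are outside the labor force — including those who want a job but have given up searching).
Civilian working-age population = 130.87 + 56.41 = 187.28 million.
Unemployment rate = 8.53 / 130.87 = 6.52%.
Labor force participation rate = 130.87 / 187.28 = 69.88%.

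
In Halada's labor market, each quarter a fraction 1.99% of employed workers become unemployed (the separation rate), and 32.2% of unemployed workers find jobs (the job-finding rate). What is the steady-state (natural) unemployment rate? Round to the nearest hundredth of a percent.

Steady-state unemployment rate ≈ 5.82%.

At steady state the flows balance: s·E = f·U, so U/(E+U) = s/(s+f).
u* = 1.99 / (1.99 + 32.2) = 1.99 / 34.19 = 5.82%.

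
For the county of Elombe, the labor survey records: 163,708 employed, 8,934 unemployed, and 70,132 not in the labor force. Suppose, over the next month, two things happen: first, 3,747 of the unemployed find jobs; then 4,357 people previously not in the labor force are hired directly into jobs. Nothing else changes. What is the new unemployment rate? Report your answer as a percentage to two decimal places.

Initially, labor force = 163,708 + 8,934 = 172,642, so u = 8,934/172,642 = 5.17%.
After the first change, unemployed falls and employed rises by 3,747; labor force unchanged → E = 167,455, U = 5,187, labor force = 172,642.
After the second change, employed and labor force both rise by 4,357; unemployed unchanged → E = 171,812, U = 5,187, labor force = 176,999.
New unemployment rate = 5,187 / 176,999 = 2.93%.

New unemployment rate ≈ 2.93%.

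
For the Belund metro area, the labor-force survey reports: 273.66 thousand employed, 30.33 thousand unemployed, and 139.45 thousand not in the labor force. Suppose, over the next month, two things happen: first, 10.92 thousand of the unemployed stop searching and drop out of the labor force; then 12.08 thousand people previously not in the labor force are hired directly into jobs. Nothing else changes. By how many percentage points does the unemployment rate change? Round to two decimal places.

Initially, labor force = 273.66 + 30.33 = 303.99 thousand, so u = 30.33/303.99 = 9.98%.
After the first change, unemployed and labor force both fall by 10.92 → E = 273.66, U = 19.41, labor force = 293.07 thousand.
After the second change, employed and labor force both rise by 12.08; unemployed unchanged → E = 285.74, U = 19.41, labor force = 305.15 thousand.
New unemployment rate = 19.41 / 305.15 = 6.36%.
Change = 6.36% − 9.98% = −3.62 percentage points.

The unemployment rate changes by −3.62 percentage points.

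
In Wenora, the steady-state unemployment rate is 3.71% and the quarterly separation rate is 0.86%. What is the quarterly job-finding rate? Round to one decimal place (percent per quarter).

From u* = s/(s+f): f = s·(1−u)/u.
f = 0.86 × (1 − 0.0371) / 0.0371 = 0.8281 / 0.0371 ≈ 22.3% per quarter.

Job-finding rate ≈ 22.3% per quarter.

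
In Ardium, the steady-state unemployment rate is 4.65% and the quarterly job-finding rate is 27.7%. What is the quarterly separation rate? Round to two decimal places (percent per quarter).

Separation rate ≈ 1.35% per quarter.

From u* = s/(s+f): s = u·f/(1−u).
s = 0.0465 × 27.7 / (1 − 0.0465) = 1.2881 / 0.9535 ≈ 1.35% per quarter.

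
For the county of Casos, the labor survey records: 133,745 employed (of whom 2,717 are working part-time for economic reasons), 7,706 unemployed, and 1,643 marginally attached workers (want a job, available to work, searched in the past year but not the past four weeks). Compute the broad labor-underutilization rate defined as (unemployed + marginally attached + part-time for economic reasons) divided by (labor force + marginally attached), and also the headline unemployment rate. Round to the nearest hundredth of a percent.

Broad underutilization rate ≈ 8.43%; headline unemployment rate ≈ 5.45%.

Labor force = 133,745 + 7,706 = 141,451.
Numerator = 7,706 + 1,643 + 2,717 = 12,066.
Denominator = 141,451 + 1,643 = 143,094.
Broad rate = 12,066 / 143,094 = 8.43%.
Headline unemployment rate = 7,706 / 141,451 = 5.45%.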